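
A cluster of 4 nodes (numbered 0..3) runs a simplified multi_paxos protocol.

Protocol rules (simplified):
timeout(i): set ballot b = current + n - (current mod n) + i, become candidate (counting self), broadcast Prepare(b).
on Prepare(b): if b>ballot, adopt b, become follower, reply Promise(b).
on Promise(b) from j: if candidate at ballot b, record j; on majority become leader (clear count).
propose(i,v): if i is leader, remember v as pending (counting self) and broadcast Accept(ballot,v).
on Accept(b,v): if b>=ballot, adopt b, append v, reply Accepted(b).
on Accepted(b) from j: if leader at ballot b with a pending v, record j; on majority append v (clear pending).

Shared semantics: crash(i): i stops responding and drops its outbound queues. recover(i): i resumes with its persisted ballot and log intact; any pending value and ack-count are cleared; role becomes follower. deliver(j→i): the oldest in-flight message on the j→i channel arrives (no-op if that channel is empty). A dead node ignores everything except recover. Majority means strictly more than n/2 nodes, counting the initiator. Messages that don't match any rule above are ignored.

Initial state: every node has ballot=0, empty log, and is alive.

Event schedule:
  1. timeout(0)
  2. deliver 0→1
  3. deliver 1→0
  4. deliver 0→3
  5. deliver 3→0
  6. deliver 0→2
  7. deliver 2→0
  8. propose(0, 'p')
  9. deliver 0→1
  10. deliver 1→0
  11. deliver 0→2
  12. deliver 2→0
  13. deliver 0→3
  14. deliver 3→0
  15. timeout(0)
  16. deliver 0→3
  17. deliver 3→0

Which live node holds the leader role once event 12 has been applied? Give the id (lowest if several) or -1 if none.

step 1 timeout(0): 0={cand,b=4,log=-}
step 2 deliver 0→1: 1={foll,b=4,log=-}
step 3 deliver 1→0: —
step 4 deliver 0→3: 3={foll,b=4,log=-}
step 5 deliver 3→0: 0={lead,b=4,log=-}
step 6 deliver 0→2: 2={foll,b=4,log=-}
step 7 deliver 2→0: —
step 8 propose(0,'p'): —
step 9 deliver 0→1: 1={foll,b=4,log=p}
step 10 deliver 1→0: —
step 11 deliver 0→2: 2={foll,b=4,log=p}
step 12 deliver 2→0: 0={lead,b=4,log=p}

0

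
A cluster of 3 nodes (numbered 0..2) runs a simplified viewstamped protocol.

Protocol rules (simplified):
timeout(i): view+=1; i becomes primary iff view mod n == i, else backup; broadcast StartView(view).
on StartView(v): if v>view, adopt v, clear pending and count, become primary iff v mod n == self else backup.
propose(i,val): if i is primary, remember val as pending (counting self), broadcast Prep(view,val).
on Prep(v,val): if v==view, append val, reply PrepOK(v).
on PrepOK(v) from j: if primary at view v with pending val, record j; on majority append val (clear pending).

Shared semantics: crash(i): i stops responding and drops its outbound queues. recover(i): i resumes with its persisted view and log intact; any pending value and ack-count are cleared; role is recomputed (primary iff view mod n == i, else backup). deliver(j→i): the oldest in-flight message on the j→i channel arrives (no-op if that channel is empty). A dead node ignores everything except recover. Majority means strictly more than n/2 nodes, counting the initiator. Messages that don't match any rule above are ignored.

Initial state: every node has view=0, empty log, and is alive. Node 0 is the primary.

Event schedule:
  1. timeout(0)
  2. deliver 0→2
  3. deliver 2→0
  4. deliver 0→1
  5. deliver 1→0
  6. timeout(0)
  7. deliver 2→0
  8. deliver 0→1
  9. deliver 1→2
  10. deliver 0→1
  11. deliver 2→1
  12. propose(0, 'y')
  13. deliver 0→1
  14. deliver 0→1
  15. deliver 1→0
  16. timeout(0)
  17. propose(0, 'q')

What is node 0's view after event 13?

2

step 1 timeout(0): 0={back,v=1,log=-}
step 2 deliver 0→2: 2={back,v=1,log=-}
step 3 deliver 2→0: —
step 4 deliver 0→1: 1={prim,v=1,log=-}
step 5 deliver 1→0: —
step 6 timeout(0): 0={back,v=2,log=-}
step 7 deliver 2→0: —
step 8 deliver 0→1: 1={back,v=2,log=-}
step 9 deliver 1→2: —
step 10 deliver 0→1: —
step 11 deliver 2→1: —
step 12 propose(0,'y'): —
step 13 deliver 0→1: —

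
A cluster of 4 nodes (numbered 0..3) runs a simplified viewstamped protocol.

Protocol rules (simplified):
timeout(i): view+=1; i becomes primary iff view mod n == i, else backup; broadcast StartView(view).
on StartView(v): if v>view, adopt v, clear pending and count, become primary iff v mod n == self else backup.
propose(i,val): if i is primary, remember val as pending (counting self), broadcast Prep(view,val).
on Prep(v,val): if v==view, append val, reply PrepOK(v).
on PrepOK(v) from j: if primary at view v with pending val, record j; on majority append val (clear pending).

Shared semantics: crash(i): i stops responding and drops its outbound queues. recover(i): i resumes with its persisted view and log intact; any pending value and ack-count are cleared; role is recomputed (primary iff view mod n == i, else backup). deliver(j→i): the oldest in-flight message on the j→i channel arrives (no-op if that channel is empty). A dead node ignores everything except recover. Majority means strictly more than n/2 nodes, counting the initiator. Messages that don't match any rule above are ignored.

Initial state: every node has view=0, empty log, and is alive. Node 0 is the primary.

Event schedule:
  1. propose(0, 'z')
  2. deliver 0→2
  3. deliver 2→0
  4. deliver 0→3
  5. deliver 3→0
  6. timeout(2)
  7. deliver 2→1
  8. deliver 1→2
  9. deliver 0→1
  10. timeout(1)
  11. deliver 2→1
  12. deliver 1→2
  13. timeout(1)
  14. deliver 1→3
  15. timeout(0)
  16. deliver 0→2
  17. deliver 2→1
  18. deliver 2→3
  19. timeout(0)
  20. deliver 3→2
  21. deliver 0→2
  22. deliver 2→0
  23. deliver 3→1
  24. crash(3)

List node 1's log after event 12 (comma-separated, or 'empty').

[1] propose(0,'z') → ∅
[2] deliver 0→2 → N2(back v0 [z])
[3] deliver 2→0 → ∅
[4] deliver 0→3 → N3(back v0 [z])
[5] deliver 3→0 → N0(prim v0 [z])
[6] timeout(2) → N2(back v1 [z])
[7] deliver 2→1 → N1(prim v1 [-])
[8] deliver 1→2 → ∅
[9] deliver 0→1 → ∅
[10] timeout(1) → N1(back v2 [-])
[11] deliver 2→1 → ∅
[12] deliver 1→2 → N2(prim v2 [z])

empty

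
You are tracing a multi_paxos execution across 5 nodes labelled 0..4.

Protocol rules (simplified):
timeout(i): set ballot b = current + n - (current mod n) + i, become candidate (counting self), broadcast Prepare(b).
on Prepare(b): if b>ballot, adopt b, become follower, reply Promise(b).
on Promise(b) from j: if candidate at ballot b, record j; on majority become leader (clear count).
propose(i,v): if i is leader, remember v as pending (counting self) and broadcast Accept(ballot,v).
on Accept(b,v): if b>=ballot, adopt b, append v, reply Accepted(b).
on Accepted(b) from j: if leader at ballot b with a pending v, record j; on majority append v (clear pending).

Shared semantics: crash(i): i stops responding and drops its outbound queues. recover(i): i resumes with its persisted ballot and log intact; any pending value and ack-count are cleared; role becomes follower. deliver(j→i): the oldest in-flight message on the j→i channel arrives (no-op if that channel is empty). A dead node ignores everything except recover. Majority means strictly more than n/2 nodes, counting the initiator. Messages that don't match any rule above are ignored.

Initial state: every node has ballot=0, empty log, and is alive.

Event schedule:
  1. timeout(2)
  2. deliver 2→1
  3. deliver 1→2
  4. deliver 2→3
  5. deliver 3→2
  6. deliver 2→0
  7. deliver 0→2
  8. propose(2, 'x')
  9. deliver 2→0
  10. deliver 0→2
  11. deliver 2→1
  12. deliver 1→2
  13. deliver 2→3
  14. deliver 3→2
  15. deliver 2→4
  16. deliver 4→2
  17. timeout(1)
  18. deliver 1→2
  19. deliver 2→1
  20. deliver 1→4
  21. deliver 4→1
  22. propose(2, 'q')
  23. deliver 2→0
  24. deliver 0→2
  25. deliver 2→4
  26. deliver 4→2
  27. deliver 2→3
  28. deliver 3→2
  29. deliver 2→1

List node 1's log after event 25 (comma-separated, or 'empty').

x

e1 timeout(2): 2[cand,b=7,-]
e2 deliver 2→1: 1[foll,b=7,-]
e3 deliver 1→2: ·
e4 deliver 2→3: 3[foll,b=7,-]
e5 deliver 3→2: 2[lead,b=7,-]
e6 deliver 2→0: 0[foll,b=7,-]
e7 deliver 0→2: ·
e8 propose(2,'x'): ·
e9 deliver 2→0: 0[foll,b=7,x]
e10 deliver 0→2: ·
e11 deliver 2→1: 1[foll,b=7,x]
e12 deliver 1→2: 2[lead,b=7,x]
e13 deliver 2→3: 3[foll,b=7,x]
e14 deliver 3→2: ·
e15 deliver 2→4: 4[foll,b=7,-]
e16 deliver 4→2: ·
e17 timeout(1): 1[cand,b=11,x]
e18 deliver 1→2: 2[foll,b=11,x]
e19 deliver 2→1: ·
e20 deliver 1→4: 4[foll,b=11,-]
e21 deliver 4→1: 1[lead,b=11,x]
e22 propose(2,'q'): ·
e23 deliver 2→0: ·
e24 deliver 0→2: ·
e25 deliver 2→4: ·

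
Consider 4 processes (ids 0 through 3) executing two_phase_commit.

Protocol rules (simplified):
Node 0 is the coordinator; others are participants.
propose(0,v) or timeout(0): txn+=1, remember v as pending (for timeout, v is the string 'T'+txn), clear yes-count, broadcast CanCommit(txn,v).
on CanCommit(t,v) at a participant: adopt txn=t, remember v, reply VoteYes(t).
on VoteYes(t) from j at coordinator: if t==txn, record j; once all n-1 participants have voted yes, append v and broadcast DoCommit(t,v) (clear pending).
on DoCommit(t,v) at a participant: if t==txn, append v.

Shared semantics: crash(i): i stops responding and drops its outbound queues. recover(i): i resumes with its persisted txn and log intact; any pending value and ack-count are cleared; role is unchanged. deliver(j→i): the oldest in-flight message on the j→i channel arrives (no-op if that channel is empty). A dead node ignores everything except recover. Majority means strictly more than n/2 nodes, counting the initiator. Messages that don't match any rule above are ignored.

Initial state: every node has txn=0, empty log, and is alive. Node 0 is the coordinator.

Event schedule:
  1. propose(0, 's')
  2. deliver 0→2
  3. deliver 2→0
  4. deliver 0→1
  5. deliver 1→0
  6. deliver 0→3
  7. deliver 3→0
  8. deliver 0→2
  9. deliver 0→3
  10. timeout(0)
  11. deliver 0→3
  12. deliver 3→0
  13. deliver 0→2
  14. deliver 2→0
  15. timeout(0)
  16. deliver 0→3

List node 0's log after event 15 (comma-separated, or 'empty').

after 1 — propose(0,'s'): n0:coor/t1/[-]
after 2 — deliver 0→2: n2:part/t1/[-]
after 3 — deliver 2→0: ·
after 4 — deliver 0→1: n1:part/t1/[-]
after 5 — deliver 1→0: ·
after 6 — deliver 0→3: n3:part/t1/[-]
after 7 — deliver 3→0: n0:coor/t1/[s]
after 8 — deliver 0→2: n2:part/t1/[s]
after 9 — deliver 0→3: n3:part/t1/[s]
after 10 — timeout(0): n0:coor/t2/[s]
after 11 — deliver 0→3: n3:part/t2/[s]
after 12 — deliver 3→0: ·
after 13 — deliver 0→2: n2:part/t2/[s]
after 14 — deliver 2→0: ·
after 15 — timeout(0): n0:coor/t3/[s]

s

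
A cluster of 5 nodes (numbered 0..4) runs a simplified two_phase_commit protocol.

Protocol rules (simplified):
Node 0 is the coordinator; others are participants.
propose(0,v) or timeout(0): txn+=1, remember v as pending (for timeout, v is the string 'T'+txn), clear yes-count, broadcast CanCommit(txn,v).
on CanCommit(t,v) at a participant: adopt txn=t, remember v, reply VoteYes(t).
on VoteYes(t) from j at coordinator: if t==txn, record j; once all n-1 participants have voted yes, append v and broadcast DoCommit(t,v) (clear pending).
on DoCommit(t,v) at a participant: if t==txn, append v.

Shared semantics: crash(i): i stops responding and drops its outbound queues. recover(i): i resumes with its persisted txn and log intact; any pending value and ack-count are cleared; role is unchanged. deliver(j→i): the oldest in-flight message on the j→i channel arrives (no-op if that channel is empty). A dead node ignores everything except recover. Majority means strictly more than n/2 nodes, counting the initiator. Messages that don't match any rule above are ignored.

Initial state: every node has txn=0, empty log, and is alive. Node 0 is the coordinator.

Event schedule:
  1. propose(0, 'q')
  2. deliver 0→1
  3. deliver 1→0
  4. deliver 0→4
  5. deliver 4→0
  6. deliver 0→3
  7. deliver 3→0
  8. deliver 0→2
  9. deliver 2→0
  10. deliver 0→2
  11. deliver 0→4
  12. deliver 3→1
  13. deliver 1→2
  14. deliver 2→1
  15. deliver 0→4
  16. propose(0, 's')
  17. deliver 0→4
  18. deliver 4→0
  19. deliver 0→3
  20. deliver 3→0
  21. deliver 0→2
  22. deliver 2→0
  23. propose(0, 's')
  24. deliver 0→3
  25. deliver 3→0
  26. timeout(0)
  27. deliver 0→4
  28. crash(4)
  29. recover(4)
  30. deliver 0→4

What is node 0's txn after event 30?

step 1 propose(0,'q'): 0={coor,t=1,log=-}
step 2 deliver 0→1: 1={part,t=1,log=-}
step 3 deliver 1→0: —
step 4 deliver 0→4: 4={part,t=1,log=-}
step 5 deliver 4→0: —
step 6 deliver 0→3: 3={part,t=1,log=-}
step 7 deliver 3→0: —
step 8 deliver 0→2: 2={part,t=1,log=-}
step 9 deliver 2→0: 0={coor,t=1,log=q}
step 10 deliver 0→2: 2={part,t=1,log=q}
step 11 deliver 0→4: 4={part,t=1,log=q}
step 12 deliver 3→1: —
step 13 deliver 1→2: —
step 14 deliver 2→1: —
step 15 deliver 0→4: —
step 16 propose(0,'s'): 0={coor,t=2,log=q}
step 17 deliver 0→4: 4={part,t=2,log=q}
step 18 deliver 4→0: —
step 19 deliver 0→3: 3={part,t=1,log=q}
step 20 deliver 3→0: —
step 21 deliver 0→2: 2={part,t=2,log=q}
step 22 deliver 2→0: —
step 23 propose(0,'s'): 0={coor,t=3,log=q}
step 24 deliver 0→3: 3={part,t=2,log=q}
step 25 deliver 3→0: —
step 26 timeout(0): 0={coor,t=4,log=q}
step 27 deliver 0→4: 4={part,t=3,log=q}
step 28 crash(4): 4={✗part,t=3,log=q}
step 29 recover(4): 4={part,t=3,log=q}
step 30 deliver 0→4: 4={part,t=4,log=q}

4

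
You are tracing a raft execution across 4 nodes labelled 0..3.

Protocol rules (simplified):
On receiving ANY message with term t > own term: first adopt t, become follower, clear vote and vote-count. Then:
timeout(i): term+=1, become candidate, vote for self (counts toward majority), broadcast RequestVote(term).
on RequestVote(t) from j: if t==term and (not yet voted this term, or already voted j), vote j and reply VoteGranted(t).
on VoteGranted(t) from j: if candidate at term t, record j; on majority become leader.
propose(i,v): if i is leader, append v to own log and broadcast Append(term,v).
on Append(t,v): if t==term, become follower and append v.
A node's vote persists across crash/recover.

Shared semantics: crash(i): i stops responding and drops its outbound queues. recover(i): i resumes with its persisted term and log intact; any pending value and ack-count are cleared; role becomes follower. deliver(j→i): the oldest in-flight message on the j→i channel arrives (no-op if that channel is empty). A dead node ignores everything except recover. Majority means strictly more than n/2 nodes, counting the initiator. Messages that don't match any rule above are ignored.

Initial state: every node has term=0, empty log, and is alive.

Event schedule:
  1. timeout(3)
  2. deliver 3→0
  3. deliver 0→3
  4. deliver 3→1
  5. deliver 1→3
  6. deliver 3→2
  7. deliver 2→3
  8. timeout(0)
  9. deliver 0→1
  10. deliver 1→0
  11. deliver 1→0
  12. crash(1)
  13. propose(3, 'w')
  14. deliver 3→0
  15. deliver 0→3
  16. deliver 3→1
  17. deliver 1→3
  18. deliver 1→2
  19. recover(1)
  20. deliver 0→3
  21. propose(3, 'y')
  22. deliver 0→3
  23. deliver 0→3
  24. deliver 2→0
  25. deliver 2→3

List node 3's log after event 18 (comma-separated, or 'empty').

step 1 timeout(3): 3={cand,t=1,log=-}
step 2 deliver 3→0: 0={foll,t=1,log=-}
step 3 deliver 0→3: —
step 4 deliver 3→1: 1={foll,t=1,log=-}
step 5 deliver 1→3: 3={lead,t=1,log=-}
step 6 deliver 3→2: 2={foll,t=1,log=-}
step 7 deliver 2→3: —
step 8 timeout(0): 0={cand,t=2,log=-}
step 9 deliver 0→1: 1={foll,t=2,log=-}
step 10 deliver 1→0: —
step 11 deliver 1→0: —
step 12 crash(1): 1={✗foll,t=2,log=-}
step 13 propose(3,'w'): 3={lead,t=1,log=w}
step 14 deliver 3→0: —
step 15 deliver 0→3: 3={foll,t=2,log=w}
step 16 deliver 3→1: —
step 17 deliver 1→3: —
step 18 deliver 1→2: —

w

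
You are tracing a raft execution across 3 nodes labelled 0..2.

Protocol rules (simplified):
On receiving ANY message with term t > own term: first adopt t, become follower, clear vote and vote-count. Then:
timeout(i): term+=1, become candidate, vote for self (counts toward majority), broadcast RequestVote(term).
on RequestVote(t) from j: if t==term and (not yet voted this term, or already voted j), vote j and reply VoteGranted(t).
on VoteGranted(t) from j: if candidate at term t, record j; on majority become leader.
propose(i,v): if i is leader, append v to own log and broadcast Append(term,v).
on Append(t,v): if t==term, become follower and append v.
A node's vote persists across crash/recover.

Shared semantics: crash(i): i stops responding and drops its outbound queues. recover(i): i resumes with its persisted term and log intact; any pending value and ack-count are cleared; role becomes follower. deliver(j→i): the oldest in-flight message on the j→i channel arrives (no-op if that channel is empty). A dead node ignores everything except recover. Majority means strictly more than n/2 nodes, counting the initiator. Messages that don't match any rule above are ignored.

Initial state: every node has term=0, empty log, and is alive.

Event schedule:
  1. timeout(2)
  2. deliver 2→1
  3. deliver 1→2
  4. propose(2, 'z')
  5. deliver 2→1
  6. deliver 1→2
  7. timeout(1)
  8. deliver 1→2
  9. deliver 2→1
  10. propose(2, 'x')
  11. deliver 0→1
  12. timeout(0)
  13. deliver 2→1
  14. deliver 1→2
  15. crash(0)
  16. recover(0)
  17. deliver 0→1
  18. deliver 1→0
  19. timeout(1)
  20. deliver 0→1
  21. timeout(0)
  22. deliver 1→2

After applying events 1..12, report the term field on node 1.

[1] timeout(2) → N2(cand t1 [-])
[2] deliver 2→1 → N1(foll t1 [-])
[3] deliver 1→2 → N2(lead t1 [-])
[4] propose(2,'z') → N2(lead t1 [z])
[5] deliver 2→1 → N1(foll t1 [z])
[6] deliver 1→2 → ∅
[7] timeout(1) → N1(cand t2 [z])
[8] deliver 1→2 → N2(foll t2 [z])
[9] deliver 2→1 → N1(lead t2 [z])
[10] propose(2,'x') → ∅
[11] deliver 0→1 → ∅
[12] timeout(0) → N0(cand t1 [-])

2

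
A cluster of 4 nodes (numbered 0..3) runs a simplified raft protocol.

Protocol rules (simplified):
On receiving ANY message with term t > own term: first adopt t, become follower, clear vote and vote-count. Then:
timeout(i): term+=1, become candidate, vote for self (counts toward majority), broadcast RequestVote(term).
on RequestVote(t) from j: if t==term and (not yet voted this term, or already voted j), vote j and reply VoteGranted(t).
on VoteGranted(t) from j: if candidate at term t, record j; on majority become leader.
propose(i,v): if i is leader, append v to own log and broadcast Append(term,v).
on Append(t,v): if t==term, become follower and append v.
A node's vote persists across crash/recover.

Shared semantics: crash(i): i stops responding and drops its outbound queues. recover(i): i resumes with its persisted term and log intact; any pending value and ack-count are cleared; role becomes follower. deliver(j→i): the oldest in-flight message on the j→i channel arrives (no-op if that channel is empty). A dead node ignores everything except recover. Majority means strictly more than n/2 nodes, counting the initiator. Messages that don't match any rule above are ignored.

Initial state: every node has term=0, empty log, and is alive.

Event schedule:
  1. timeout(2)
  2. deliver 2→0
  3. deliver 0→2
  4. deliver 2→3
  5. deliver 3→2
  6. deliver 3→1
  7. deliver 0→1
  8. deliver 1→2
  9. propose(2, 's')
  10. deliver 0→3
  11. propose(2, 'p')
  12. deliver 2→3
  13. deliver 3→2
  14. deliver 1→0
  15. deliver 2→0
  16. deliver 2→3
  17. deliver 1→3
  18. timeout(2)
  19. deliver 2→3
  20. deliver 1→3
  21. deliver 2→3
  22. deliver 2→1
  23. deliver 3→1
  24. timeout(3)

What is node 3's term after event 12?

1

step 1 timeout(2): 2={cand,t=1,log=-}
step 2 deliver 2→0: 0={foll,t=1,log=-}
step 3 deliver 0→2: —
step 4 deliver 2→3: 3={foll,t=1,log=-}
step 5 deliver 3→2: 2={lead,t=1,log=-}
step 6 deliver 3→1: —
step 7 deliver 0→1: —
step 8 deliver 1→2: —
step 9 propose(2,'s'): 2={lead,t=1,log=s}
step 10 deliver 0→3: —
step 11 propose(2,'p'): 2={lead,t=1,log=s,p}
step 12 deliver 2→3: 3={foll,t=1,log=s}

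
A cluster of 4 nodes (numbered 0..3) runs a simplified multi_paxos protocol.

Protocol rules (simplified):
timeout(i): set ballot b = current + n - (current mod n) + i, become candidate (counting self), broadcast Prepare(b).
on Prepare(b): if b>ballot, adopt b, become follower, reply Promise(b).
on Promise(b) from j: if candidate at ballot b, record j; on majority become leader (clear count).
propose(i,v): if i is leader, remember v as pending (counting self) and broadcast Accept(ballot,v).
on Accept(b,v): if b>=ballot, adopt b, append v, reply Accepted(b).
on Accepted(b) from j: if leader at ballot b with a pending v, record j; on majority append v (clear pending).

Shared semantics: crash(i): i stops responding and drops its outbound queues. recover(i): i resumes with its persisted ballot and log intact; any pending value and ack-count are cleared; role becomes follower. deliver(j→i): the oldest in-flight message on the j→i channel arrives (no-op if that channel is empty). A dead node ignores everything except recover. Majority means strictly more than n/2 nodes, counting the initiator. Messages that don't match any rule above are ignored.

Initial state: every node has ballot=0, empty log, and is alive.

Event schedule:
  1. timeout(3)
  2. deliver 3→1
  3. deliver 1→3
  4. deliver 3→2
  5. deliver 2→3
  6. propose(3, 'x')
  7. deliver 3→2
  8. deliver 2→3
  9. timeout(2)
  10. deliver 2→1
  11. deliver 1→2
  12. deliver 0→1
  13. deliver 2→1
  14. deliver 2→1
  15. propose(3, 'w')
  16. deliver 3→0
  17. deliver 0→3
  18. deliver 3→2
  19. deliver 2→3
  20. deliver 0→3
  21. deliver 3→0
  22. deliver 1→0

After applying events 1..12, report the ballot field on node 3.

1. timeout(3):  <3:cand b7 ->
2. deliver 3→1:  <1:foll b7 ->
3. deliver 1→3:  nop
4. deliver 3→2:  <2:foll b7 ->
5. deliver 2→3:  <3:lead b7 ->
6. propose(3,'x'):  nop
7. deliver 3→2:  <2:foll b7 x>
8. deliver 2→3:  nop
9. timeout(2):  <2:cand b10 x>
10. deliver 2→1:  <1:foll b10 ->
11. deliver 1→2:  nop
12. deliver 0→1:  nop

7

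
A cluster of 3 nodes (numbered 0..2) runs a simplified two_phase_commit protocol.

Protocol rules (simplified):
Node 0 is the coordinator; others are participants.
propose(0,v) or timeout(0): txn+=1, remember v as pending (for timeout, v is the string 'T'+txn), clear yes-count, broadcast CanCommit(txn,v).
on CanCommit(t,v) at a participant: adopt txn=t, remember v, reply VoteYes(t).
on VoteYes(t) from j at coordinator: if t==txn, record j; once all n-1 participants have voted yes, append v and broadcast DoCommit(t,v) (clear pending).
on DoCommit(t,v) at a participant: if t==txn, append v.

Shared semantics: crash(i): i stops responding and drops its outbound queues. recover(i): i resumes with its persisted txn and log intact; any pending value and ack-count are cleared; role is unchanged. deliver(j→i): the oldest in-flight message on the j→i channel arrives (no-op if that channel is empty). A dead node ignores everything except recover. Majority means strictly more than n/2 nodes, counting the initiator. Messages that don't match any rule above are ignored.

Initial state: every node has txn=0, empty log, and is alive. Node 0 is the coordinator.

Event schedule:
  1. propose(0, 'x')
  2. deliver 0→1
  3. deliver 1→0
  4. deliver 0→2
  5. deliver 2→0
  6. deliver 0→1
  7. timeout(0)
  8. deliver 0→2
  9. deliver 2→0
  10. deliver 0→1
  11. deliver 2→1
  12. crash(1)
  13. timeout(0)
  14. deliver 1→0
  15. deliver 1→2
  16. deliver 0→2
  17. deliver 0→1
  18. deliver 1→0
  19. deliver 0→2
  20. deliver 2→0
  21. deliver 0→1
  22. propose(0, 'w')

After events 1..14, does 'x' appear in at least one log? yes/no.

yes

after 1 — propose(0,'x'): n0:coor/t1/[-]
after 2 — deliver 0→1: n1:part/t1/[-]
after 3 — deliver 1→0: ·
after 4 — deliver 0→2: n2:part/t1/[-]
after 5 — deliver 2→0: n0:coor/t1/[x]
after 6 — deliver 0→1: n1:part/t1/[x]
after 7 — timeout(0): n0:coor/t2/[x]
after 8 — deliver 0→2: n2:part/t1/[x]
after 9 — deliver 2→0: ·
after 10 — deliver 0→1: n1:part/t2/[x]
after 11 — deliver 2→1: ·
after 12 — crash(1): n1:✗part/t2/[x]
after 13 — timeout(0): n0:coor/t3/[x]
after 14 — deliver 1→0: ·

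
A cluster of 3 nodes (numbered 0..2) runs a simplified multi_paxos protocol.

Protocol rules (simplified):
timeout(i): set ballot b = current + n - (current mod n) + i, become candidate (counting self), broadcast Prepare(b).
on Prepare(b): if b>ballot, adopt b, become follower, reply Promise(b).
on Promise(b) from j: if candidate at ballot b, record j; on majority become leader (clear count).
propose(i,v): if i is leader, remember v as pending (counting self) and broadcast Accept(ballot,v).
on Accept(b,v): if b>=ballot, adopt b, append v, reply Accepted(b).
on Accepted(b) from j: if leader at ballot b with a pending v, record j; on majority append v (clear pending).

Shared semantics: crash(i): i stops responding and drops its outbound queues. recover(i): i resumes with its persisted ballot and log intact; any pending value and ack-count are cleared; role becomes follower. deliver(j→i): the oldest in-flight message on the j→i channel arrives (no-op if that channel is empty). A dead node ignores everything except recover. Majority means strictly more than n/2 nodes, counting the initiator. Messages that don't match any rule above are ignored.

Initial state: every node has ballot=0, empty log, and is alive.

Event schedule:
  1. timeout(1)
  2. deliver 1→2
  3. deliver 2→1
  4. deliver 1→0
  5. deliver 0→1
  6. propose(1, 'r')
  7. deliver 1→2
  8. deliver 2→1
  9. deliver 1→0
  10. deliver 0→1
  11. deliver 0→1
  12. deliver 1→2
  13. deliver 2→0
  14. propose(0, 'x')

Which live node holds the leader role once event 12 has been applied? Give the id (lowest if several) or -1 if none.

1

after 1 — timeout(1): n1:cand/b4/[-]
after 2 — deliver 1→2: n2:foll/b4/[-]
after 3 — deliver 2→1: n1:lead/b4/[-]
after 4 — deliver 1→0: n0:foll/b4/[-]
after 5 — deliver 0→1: ·
after 6 — propose(1,'r'): ·
after 7 — deliver 1→2: n2:foll/b4/[r]
after 8 — deliver 2→1: n1:lead/b4/[r]
after 9 — deliver 1→0: n0:foll/b4/[r]
after 10 — deliver 0→1: ·
after 11 — deliver 0→1: ·
after 12 — deliver 1→2: ·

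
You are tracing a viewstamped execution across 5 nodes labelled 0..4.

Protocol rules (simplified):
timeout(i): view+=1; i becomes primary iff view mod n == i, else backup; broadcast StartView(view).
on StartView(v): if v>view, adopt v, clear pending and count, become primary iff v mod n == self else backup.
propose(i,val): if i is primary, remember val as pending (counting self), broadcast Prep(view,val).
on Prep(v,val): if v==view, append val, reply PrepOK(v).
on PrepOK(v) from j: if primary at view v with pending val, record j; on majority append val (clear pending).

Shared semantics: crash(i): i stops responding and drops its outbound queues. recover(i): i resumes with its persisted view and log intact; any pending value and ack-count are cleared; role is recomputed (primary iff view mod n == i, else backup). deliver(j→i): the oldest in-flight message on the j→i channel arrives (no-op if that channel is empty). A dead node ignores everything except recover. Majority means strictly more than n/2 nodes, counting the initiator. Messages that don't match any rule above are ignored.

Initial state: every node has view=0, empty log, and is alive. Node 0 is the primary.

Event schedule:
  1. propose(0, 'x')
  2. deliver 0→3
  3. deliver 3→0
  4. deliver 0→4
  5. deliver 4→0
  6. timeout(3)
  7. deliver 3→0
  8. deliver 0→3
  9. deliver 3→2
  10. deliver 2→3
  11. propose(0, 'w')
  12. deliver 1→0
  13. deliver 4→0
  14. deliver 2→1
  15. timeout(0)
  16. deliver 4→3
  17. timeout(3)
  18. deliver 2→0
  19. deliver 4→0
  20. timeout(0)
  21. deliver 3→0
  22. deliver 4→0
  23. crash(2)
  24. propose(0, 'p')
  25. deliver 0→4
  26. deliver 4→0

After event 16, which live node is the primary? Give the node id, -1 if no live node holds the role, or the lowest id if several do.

-1

1. propose(0,'x'):  nop
2. deliver 0→3:  <3:back v0 x>
3. deliver 3→0:  nop
4. deliver 0→4:  <4:back v0 x>
5. deliver 4→0:  <0:prim v0 x>
6. timeout(3):  <3:back v1 x>
7. deliver 3→0:  <0:back v1 x>
8. deliver 0→3:  nop
9. deliver 3→2:  <2:back v1 ->
10. deliver 2→3:  nop
11. propose(0,'w'):  nop
12. deliver 1→0:  nop
13. deliver 4→0:  nop
14. deliver 2→1:  nop
15. timeout(0):  <0:back v2 x>
16. deliver 4→3:  nop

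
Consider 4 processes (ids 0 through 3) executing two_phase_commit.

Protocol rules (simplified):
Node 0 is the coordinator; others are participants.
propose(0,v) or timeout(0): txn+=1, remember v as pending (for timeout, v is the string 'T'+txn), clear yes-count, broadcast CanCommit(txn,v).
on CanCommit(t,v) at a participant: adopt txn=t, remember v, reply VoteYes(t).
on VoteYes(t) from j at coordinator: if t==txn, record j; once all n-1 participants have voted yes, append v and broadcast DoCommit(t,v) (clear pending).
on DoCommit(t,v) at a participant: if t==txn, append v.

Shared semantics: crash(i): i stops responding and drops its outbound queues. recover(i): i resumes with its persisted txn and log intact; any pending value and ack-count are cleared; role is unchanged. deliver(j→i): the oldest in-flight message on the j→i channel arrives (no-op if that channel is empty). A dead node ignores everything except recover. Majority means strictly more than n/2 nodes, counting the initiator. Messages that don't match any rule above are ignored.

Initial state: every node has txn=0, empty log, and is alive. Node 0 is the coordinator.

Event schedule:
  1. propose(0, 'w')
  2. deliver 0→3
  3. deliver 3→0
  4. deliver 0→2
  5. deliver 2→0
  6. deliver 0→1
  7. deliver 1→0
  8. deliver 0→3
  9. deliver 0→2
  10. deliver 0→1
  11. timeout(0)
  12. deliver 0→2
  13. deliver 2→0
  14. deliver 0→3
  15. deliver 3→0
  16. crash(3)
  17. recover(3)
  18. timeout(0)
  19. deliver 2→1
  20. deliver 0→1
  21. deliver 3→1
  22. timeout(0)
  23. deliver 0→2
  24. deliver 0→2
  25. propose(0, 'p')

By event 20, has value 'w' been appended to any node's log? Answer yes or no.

e1 propose(0,'w'): 0[coor,t=1,-]
e2 deliver 0→3: 3[part,t=1,-]
e3 deliver 3→0: ·
e4 deliver 0→2: 2[part,t=1,-]
e5 deliver 2→0: ·
e6 deliver 0→1: 1[part,t=1,-]
e7 deliver 1→0: 0[coor,t=1,w]
e8 deliver 0→3: 3[part,t=1,w]
e9 deliver 0→2: 2[part,t=1,w]
e10 deliver 0→1: 1[part,t=1,w]
e11 timeout(0): 0[coor,t=2,w]
e12 deliver 0→2: 2[part,t=2,w]
e13 deliver 2→0: ·
e14 deliver 0→3: 3[part,t=2,w]
e15 deliver 3→0: ·
e16 crash(3): 3[✗part,t=2,w]
e17 recover(3): 3[part,t=2,w]
e18 timeout(0): 0[coor,t=3,w]
e19 deliver 2→1: ·
e20 deliver 0→1: 1[part,t=2,w]

yes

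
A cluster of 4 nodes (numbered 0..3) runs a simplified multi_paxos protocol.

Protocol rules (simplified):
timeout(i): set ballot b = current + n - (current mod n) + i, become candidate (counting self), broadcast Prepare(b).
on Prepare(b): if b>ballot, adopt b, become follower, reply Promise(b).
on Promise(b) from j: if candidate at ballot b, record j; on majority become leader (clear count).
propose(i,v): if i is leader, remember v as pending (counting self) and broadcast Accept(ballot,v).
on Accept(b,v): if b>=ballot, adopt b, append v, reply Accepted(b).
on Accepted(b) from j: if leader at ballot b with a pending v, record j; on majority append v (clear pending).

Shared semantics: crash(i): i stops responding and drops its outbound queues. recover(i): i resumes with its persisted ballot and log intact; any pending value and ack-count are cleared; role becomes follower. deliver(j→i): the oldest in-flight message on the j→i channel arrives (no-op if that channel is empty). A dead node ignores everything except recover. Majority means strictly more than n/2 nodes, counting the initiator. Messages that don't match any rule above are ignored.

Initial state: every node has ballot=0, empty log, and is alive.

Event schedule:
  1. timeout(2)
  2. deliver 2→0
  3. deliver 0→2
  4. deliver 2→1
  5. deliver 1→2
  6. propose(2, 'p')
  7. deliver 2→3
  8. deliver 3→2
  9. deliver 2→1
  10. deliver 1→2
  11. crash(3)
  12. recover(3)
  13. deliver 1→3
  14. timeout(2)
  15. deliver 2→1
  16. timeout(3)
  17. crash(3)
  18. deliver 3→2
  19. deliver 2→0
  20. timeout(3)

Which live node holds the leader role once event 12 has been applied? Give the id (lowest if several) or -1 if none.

[1] timeout(2) → N2(cand b6 [-])
[2] deliver 2→0 → N0(foll b6 [-])
[3] deliver 0→2 → ∅
[4] deliver 2→1 → N1(foll b6 [-])
[5] deliver 1→2 → N2(lead b6 [-])
[6] propose(2,'p') → ∅
[7] deliver 2→3 → N3(foll b6 [-])
[8] deliver 3→2 → ∅
[9] deliver 2→1 → N1(foll b6 [p])
[10] deliver 1→2 → ∅
[11] crash(3) → N3(✗foll b6 [-])
[12] recover(3) → N3(foll b6 [-])

2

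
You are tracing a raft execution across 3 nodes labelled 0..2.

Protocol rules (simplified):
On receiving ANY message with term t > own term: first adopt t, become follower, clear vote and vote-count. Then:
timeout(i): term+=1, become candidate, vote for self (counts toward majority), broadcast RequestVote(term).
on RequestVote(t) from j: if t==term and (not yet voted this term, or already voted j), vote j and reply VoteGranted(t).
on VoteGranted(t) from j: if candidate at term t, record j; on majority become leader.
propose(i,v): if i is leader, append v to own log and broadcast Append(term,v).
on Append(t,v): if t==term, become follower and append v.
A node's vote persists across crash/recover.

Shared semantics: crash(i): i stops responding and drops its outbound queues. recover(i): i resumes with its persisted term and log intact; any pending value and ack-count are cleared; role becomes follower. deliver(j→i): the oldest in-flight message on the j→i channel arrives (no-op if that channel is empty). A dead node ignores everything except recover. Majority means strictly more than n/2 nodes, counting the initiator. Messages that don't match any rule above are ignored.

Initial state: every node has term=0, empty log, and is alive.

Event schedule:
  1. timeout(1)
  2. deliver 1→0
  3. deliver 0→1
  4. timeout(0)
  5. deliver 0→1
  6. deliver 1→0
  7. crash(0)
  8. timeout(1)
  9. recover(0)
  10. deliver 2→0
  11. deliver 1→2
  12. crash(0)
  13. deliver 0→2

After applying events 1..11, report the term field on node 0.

2

after 1 — timeout(1): n1:cand/t1/[-]
after 2 — deliver 1→0: n0:foll/t1/[-]
after 3 — deliver 0→1: n1:lead/t1/[-]
after 4 — timeout(0): n0:cand/t2/[-]
after 5 — deliver 0→1: n1:foll/t2/[-]
after 6 — deliver 1→0: n0:lead/t2/[-]
after 7 — crash(0): n0:✗lead/t2/[-]
after 8 — timeout(1): n1:cand/t3/[-]
after 9 — recover(0): n0:foll/t2/[-]
after 10 — deliver 2→0: ·
after 11 — deliver 1→2: n2:foll/t1/[-]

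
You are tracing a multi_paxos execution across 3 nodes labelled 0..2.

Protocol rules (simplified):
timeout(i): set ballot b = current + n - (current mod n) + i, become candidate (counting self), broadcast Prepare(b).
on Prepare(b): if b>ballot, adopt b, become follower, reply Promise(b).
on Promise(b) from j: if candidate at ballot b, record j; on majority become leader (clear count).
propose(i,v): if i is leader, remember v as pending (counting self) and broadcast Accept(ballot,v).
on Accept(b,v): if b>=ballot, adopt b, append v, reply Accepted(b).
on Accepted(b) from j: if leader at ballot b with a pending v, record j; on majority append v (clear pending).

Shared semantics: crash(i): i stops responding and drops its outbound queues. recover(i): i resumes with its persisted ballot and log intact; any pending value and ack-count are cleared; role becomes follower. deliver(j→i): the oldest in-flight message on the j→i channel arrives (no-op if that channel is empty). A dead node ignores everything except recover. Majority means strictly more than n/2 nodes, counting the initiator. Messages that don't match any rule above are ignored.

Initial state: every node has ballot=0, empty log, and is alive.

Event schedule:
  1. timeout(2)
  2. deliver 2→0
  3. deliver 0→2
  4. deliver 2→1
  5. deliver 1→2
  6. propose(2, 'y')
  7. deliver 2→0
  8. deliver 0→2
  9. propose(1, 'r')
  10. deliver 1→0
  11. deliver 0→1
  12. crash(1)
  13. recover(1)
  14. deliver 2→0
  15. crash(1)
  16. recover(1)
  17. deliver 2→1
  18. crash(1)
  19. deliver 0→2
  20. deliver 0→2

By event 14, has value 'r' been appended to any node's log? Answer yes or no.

after 1 — timeout(2): n2:cand/b5/[-]
after 2 — deliver 2→0: n0:foll/b5/[-]
after 3 — deliver 0→2: n2:lead/b5/[-]
after 4 — deliver 2→1: n1:foll/b5/[-]
after 5 — deliver 1→2: ·
after 6 — propose(2,'y'): ·
after 7 — deliver 2→0: n0:foll/b5/[y]
after 8 — deliver 0→2: n2:lead/b5/[y]
after 9 — propose(1,'r'): ·
after 10 — deliver 1→0: ·
after 11 — deliver 0→1: ·
after 12 — crash(1): n1:✗foll/b5/[-]
after 13 — recover(1): n1:foll/b5/[-]
after 14 — deliver 2→0: ·

no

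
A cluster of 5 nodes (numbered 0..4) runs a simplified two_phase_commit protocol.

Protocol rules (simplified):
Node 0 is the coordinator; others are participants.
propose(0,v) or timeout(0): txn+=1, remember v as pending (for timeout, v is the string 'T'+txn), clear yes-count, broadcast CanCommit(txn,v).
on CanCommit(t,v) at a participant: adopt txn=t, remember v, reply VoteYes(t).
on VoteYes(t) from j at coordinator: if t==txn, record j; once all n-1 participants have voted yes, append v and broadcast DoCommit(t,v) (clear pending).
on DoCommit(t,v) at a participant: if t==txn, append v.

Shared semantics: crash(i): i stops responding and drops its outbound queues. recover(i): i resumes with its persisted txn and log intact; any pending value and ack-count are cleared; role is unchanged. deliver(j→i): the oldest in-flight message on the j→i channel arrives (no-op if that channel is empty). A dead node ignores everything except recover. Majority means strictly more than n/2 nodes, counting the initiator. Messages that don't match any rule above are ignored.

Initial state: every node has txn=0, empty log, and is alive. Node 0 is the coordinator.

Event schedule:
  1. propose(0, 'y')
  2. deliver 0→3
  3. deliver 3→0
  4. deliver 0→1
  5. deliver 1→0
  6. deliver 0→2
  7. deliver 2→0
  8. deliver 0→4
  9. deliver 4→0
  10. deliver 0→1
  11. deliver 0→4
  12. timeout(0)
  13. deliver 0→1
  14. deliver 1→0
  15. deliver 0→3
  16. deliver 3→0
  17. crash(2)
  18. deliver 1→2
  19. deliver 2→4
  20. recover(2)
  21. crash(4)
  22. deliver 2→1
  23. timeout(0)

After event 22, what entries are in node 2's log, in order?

1. propose(0,'y'):  <0:coor t1 ->
2. deliver 0→3:  <3:part t1 ->
3. deliver 3→0:  nop
4. deliver 0→1:  <1:part t1 ->
5. deliver 1→0:  nop
6. deliver 0→2:  <2:part t1 ->
7. deliver 2→0:  nop
8. deliver 0→4:  <4:part t1 ->
9. deliver 4→0:  <0:coor t1 y>
10. deliver 0→1:  <1:part t1 y>
11. deliver 0→4:  <4:part t1 y>
12. timeout(0):  <0:coor t2 y>
13. deliver 0→1:  <1:part t2 y>
14. deliver 1→0:  nop
15. deliver 0→3:  <3:part t1 y>
16. deliver 3→0:  nop
17. crash(2):  <2:✗part t1 ->
18. deliver 1→2:  nop
19. deliver 2→4:  nop
20. recover(2):  <2:part t1 ->
21. crash(4):  <4:✗part t1 y>
22. deliver 2→1:  nop

empty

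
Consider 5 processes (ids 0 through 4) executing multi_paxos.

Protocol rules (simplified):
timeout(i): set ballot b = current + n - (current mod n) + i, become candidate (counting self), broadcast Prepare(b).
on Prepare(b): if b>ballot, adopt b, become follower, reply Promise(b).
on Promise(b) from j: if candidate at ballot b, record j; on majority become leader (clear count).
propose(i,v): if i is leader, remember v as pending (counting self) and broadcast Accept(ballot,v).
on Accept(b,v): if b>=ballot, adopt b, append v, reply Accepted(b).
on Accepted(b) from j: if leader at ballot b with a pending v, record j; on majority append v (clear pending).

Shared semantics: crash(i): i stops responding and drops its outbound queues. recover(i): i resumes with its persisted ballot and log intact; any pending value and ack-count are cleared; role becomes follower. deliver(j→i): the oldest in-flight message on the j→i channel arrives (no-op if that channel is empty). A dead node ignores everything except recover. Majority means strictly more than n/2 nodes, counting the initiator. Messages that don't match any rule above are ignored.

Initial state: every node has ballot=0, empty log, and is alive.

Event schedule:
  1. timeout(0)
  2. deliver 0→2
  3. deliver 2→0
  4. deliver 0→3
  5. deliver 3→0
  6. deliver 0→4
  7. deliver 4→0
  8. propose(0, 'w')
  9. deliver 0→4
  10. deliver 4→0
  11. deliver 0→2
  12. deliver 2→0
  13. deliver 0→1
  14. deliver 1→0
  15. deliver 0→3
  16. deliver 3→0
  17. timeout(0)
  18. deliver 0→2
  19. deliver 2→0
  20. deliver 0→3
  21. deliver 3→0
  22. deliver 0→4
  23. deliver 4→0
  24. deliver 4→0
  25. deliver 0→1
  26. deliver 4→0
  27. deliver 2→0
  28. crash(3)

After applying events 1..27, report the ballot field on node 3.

e1 timeout(0): 0[cand,b=5,-]
e2 deliver 0→2: 2[foll,b=5,-]
e3 deliver 2→0: ·
e4 deliver 0→3: 3[foll,b=5,-]
e5 deliver 3→0: 0[lead,b=5,-]
e6 deliver 0→4: 4[foll,b=5,-]
e7 deliver 4→0: ·
e8 propose(0,'w'): ·
e9 deliver 0→4: 4[foll,b=5,w]
e10 deliver 4→0: ·
e11 deliver 0→2: 2[foll,b=5,w]
e12 deliver 2→0: 0[lead,b=5,w]
e13 deliver 0→1: 1[foll,b=5,-]
e14 deliver 1→0: ·
e15 deliver 0→3: 3[foll,b=5,w]
e16 deliver 3→0: ·
e17 timeout(0): 0[cand,b=10,w]
e18 deliver 0→2: 2[foll,b=10,w]
e19 deliver 2→0: ·
e20 deliver 0→3: 3[foll,b=10,w]
e21 deliver 3→0: 0[lead,b=10,w]
e22 deliver 0→4: 4[foll,b=10,w]
e23 deliver 4→0: ·
e24 deliver 4→0: ·
e25 deliver 0→1: 1[foll,b=5,w]
e26 deliver 4→0: ·
e27 deliver 2→0: ·

10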